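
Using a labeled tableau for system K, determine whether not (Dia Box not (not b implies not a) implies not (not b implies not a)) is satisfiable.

1. not (Dia Box not (not b implies not a) implies not (not b implies not a)), w0
2. Dia Box not (not b implies not a), w0
3. not b implies not a, w0
4. not a, w0
5. Box not (not b implies not a), w1
Accessibility: w0Rw1

Yes, satisfiable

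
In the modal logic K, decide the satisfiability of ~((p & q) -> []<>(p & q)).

Yes, satisfiable

1. ~((p & q) -> []<>(p & q)), 0
2. p & q, 0   [~->-rule on 1]
3. ~[]<>(p & q), 0   [~->-rule on 1]
4. p, 0   [&-rule on 2]
5. q, 0   [&-rule on 2]
6. ~<>(p & q), 1   [~[]-rule on 3: fresh world 1, 0R1]
Accessibility: 0R1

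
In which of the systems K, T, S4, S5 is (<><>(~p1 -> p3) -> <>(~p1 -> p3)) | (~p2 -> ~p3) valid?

T-tableau for the negation ~((<><>(~p1 -> p3) -> <>(~p1 -> p3)) | (~p2 -> ~p3)):
1. ~((<><>(~p1 -> p3) -> <>(~p1 -> p3)) | (~p2 -> ~p3)), 0
2. ~(<><>(~p1 -> p3) -> <>(~p1 -> p3)), 0
3. ~(~p2 -> ~p3), 0
4. <><>(~p1 -> p3), 0
5. ~<>(~p1 -> p3), 0
6. ~p2, 0
7. p3, 0
8. ~(~p1 -> p3), 0
9. ~p1, 0
10. ~p3, 0
Accessibility: 0R0
Branch closes: p3 and ~p3 both at 0.
Every branch closes (one shown): valid in T, hence also in S4, S5 (every theorem of T is a theorem of S4 and S5).
K-tableau for the negation ~((<><>(~p1 -> p3) -> <>(~p1 -> p3)) | (~p2 -> ~p3)):
1. ~((<><>(~p1 -> p3) -> <>(~p1 -> p3)) | (~p2 -> ~p3)), 0
2. ~(<><>(~p1 -> p3) -> <>(~p1 -> p3)), 0
3. ~(~p2 -> ~p3), 0
4. <><>(~p1 -> p3), 0
5. ~<>(~p1 -> p3), 0
6. ~p2, 0
7. p3, 0
8. <>(~p1 -> p3), 1
9. ~(~p1 -> p3), 1
10. ~p1, 1
11. ~p3, 1
12. ~p1 -> p3, 2
13. p3, 2
Accessibility: 0R1, 1R2
Complete open branch: countermodel on a K-frame, so not valid in K.

T, S4, S5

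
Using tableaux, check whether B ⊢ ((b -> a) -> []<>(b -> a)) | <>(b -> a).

Valid in B

Tableau for the negation ~(((b -> a) -> []<>(b -> a)) | <>(b -> a)):
1. ~(((b -> a) -> []<>(b -> a)) | <>(b -> a)), u
2. ~((b -> a) -> []<>(b -> a)), u
3. ~<>(b -> a), u
4. b -> a, u
5. ~[]<>(b -> a), u
6. ~(b -> a), u
7. b, u
8. ~a, u
9. a, u
Accessibility: uRu
Branch closes: a and ~a both at u.
All branches of the negation close; one closing branch shown above.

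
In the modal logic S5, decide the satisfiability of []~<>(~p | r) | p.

Yes, satisfiable

1. []~<>(~p | r) | p, 0
2. p, 0
Accessibility: 0R0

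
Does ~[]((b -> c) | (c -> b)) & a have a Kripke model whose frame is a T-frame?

No, unsatisfiable

1. ~[]((b -> c) | (c -> b)) & a, u
2. ~[]((b -> c) | (c -> b)), u
3. a, u
4. ~((b -> c) | (c -> b)), v
5. ~(b -> c), v
6. ~(c -> b), v
7. b, v
8. ~c, v
9. c, v
10. ~b, v
Accessibility: uRu, uRv, vRv
Branch closes: c and ~c both at v.
Every branch closes; the branch above is one of them.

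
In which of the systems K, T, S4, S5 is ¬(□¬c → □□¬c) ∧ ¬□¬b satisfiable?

T-tableau for the formula:
1. ¬(□¬c → □□¬c) ∧ ¬□¬b, w0
2. ¬(□¬c → □□¬c), w0   [∧-rule on 1]
3. ¬□¬b, w0   [∧-rule on 1]
4. □¬c, w0   [¬→-rule on 2]
5. ¬□□¬c, w0   [¬→-rule on 2]
6. ¬c, w0   [□-rule on 4 via w0Rw0]
7. b, w1   [¬□-rule on 3: fresh world w1, w0Rw1]
8. ¬c, w1   [□-rule on 4 via w0Rw1]
9. ¬□¬c, w2   [¬□-rule on 5: fresh world w2, w0Rw2]
10. ¬c, w2   [□-rule on 4 via w0Rw2]
11. c, w3   [¬□-rule on 9: fresh world w3, w2Rw3]
Accessibility: w0Rw0, w0Rw1, w0Rw2, w1Rw1, w2Rw2, w2Rw3, w3Rw3
Complete open branch: satisfiable in T, hence also in K (this T-model is also a K-model).
S4-tableau for the formula:
1. ¬(□¬c → □□¬c) ∧ ¬□¬b, w0
2. ¬(□¬c → □□¬c), w0   [∧-rule on 1]
3. ¬□¬b, w0   [∧-rule on 1]
4. □¬c, w0   [¬→-rule on 2]
5. ¬□□¬c, w0   [¬→-rule on 2]
6. ¬c, w0   [□-rule on 4 via w0Rw0]
7. b, w1   [¬□-rule on 3: fresh world w1, w0Rw1]
8. ¬c, w1   [□-rule on 4 via w0Rw1]
9. ¬□¬c, w2   [¬□-rule on 5: fresh world w2, w0Rw2]
10. ¬c, w2   [□-rule on 4 via w0Rw2]
11. c, w3   [¬□-rule on 9: fresh world w3, w2Rw3]
12. ¬c, w3   [□-rule on 4 via w0Rw3]
Accessibility: w0Rw0, w0Rw1, w0Rw2, w0Rw3, w1Rw1, w2Rw2, w2Rw3, w3Rw3
Branch closes: c and ¬c both at w3.
Every branch closes (one shown): unsatisfiable in S4, hence also in S5 (every S5-frame is an S4-frame).

K, T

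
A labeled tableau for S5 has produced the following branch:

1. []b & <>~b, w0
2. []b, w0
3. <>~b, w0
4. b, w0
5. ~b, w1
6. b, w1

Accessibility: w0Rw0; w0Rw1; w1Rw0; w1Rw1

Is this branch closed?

Closed

Both b and ~b appear at w1.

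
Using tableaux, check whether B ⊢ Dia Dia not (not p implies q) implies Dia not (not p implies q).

Tableau for the negation not (Dia Dia not (not p implies q) implies Dia not (not p implies q)):
1. not (Dia Dia not (not p implies q) implies Dia not (not p implies q)), u
2. Dia Dia not (not p implies q), u   [neg-implies-rule on 1]
3. not Dia not (not p implies q), u   [neg-implies-rule on 1]
4. not p implies q, u   [neg-Dia-rule on 3 via uRu]
5. q, u   [implies-rule on 4 (branches; this branch)]
6. Dia not (not p implies q), v   [Dia-rule on 2: fresh world v, uRv]
7. not p implies q, v   [neg-Dia-rule on 3 via uRv]
8. q, v   [implies-rule on 7 (branches; this branch)]
9. not (not p implies q), w   [Dia-rule on 6: fresh world w, vRw]
10. not p, w   [neg-implies-rule on 9]
11. not q, w   [neg-implies-rule on 9]
Accessibility: uRu, uRv, vRu, vRv, vRw, wRv, wRw
The negation has an open branch (countermodel exists).

Not valid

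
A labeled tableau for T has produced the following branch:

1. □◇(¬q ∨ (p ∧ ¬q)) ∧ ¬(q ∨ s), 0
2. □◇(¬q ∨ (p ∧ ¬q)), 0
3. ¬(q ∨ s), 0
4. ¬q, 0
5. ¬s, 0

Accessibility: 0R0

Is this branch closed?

Open

No atom appears with both signs at the same world.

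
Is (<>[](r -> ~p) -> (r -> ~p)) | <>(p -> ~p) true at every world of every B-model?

Valid in B

Tableau for the negation ~((<>[](r -> ~p) -> (r -> ~p)) | <>(p -> ~p)):
1. ~((<>[](r -> ~p) -> (r -> ~p)) | <>(p -> ~p)), 0
2. ~(<>[](r -> ~p) -> (r -> ~p)), 0   [~|-rule on 1]
3. ~<>(p -> ~p), 0   [~|-rule on 1]
4. <>[](r -> ~p), 0   [~->-rule on 2]
5. ~(r -> ~p), 0   [~->-rule on 2]
6. r, 0   [~->-rule on 5]
7. p, 0   [~->-rule on 5]
8. ~(p -> ~p), 0   [~<>-rule on 3 via 0R0]
9. [](r -> ~p), 1   [<>-rule on 4: fresh world 1, 0R1]
10. ~(p -> ~p), 1   [~<>-rule on 3 via 0R1]
11. p, 1   [~->-rule on 10]
12. r -> ~p, 0   [[]-rule on 9 via 1R0]
13. r -> ~p, 1   [[]-rule on 9 via 1R1]
14. ~p, 0   [->-rule on 12 (branches; this branch)]
Accessibility: 0R0, 0R1, 1R0, 1R1
Branch closes: p and ~p both at 0.
Every branch of the negation's tableau closes; the branch above is one of them.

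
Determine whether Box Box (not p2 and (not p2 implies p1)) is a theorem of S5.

Tableau for the negation not Box Box (not p2 and (not p2 implies p1)):
1. not Box Box (not p2 and (not p2 implies p1)), w0
2. not Box (not p2 and (not p2 implies p1)), w1   [neg-Box-rule on 1: fresh world w1, w0Rw1]
3. not (not p2 and (not p2 implies p1)), w2   [neg-Box-rule on 2: fresh world w2, w1Rw2]
4. not (not p2 implies p1), w2   [neg-and-rule on 3 (branches; this branch)]
5. not p2, w2   [neg-implies-rule on 4]
6. not p1, w2   [neg-implies-rule on 4]
Accessibility: w0Rw0, w0Rw1, w0Rw2, w1Rw0, w1Rw1, w1Rw2, w2Rw0, w2Rw1, w2Rw2
The negation has an open branch (countermodel exists).

Not valid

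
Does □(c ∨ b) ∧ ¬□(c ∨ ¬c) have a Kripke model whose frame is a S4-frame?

Unsatisfiable (every branch closes)

1. □(c ∨ b) ∧ ¬□(c ∨ ¬c), u
2. □(c ∨ b), u
3. ¬□(c ∨ ¬c), u
4. c ∨ b, u
5. b, u
6. ¬(c ∨ ¬c), v
7. ¬c, v
8. c, v
Accessibility: uRu, uRv, vRv
Branch closes: c and ¬c both at v.
Every branch closes; the branch above is one of them.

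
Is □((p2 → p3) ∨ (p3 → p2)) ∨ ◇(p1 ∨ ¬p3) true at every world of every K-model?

Tableau for the negation ¬(□((p2 → p3) ∨ (p3 → p2)) ∨ ◇(p1 ∨ ¬p3)):
1. ¬(□((p2 → p3) ∨ (p3 → p2)) ∨ ◇(p1 ∨ ¬p3)), u
2. ¬□((p2 → p3) ∨ (p3 → p2)), u   [¬∨-rule on 1]
3. ¬◇(p1 ∨ ¬p3), u   [¬∨-rule on 1]
4. ¬((p2 → p3) ∨ (p3 → p2)), v   [¬□-rule on 2: fresh world v, uRv]
5. ¬(p2 → p3), v   [¬∨-rule on 4]
6. ¬(p3 → p2), v   [¬∨-rule on 4]
7. p2, v   [¬→-rule on 5]
8. ¬p3, v   [¬→-rule on 5]
9. p3, v   [¬→-rule on 6]
10. ¬p2, v   [¬→-rule on 6]
Accessibility: uRv
Branch closes: p3 and ¬p3 both at v.
All branches of the negation close; one closing branch shown above.

Valid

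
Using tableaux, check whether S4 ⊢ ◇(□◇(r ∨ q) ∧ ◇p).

No, not valid

Tableau for the negation ¬◇(□◇(r ∨ q) ∧ ◇p):
1. ¬◇(□◇(r ∨ q) ∧ ◇p), 0
2. ¬(□◇(r ∨ q) ∧ ◇p), 0
3. ¬◇p, 0
4. ¬p, 0
Accessibility: 0R0
The negation has an open branch (countermodel exists).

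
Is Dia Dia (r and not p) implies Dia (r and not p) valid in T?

No, not valid

Tableau for the negation not (Dia Dia (r and not p) implies Dia (r and not p)):
1. not (Dia Dia (r and not p) implies Dia (r and not p)), w0
2. Dia Dia (r and not p), w0   [neg-implies-rule on 1]
3. not Dia (r and not p), w0   [neg-implies-rule on 1]
4. not (r and not p), w0   [neg-Dia-rule on 3 via w0Rw0]
5. p, w0   [neg-and-rule on 4 (branches; this branch)]
6. Dia (r and not p), w1   [Dia-rule on 2: fresh world w1, w0Rw1]
7. not (r and not p), w1   [neg-Dia-rule on 3 via w0Rw1]
8. p, w1   [neg-and-rule on 7 (branches; this branch)]
9. r and not p, w2   [Dia-rule on 6: fresh world w2, w1Rw2]
10. r, w2   [and-rule on 9]
11. not p, w2   [and-rule on 9]
Accessibility: w0Rw0, w0Rw1, w1Rw1, w1Rw2, w2Rw2
The negation has an open branch (countermodel exists).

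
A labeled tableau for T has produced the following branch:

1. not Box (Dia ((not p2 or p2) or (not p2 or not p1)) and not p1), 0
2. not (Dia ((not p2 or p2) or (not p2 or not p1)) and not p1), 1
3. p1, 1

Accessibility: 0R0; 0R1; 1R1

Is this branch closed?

Not closed

There is no literal clash: for every atom and world, at most one sign appears.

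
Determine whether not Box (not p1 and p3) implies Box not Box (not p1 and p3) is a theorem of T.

Tableau for the negation not (not Box (not p1 and p3) implies Box not Box (not p1 and p3)):
1. not (not Box (not p1 and p3) implies Box not Box (not p1 and p3)), w0
2. not Box (not p1 and p3), w0   [neg-implies-rule on 1]
3. not Box not Box (not p1 and p3), w0   [neg-implies-rule on 1]
4. not (not p1 and p3), w1   [neg-Box-rule on 2: fresh world w1, w0Rw1]
5. not p3, w1   [neg-and-rule on 4 (branches; this branch)]
6. Box (not p1 and p3), w2   [neg-Box-rule on 3: fresh world w2, w0Rw2]
7. not p1 and p3, w2   [Box-rule on 6 via w2Rw2]
8. not p1, w2   [and-rule on 7]
9. p3, w2   [and-rule on 7]
Accessibility: w0Rw0, w0Rw1, w0Rw2, w1Rw1, w2Rw2
The negation has an open branch (countermodel exists).

Not valid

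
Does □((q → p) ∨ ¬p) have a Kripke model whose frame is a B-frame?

Yes, satisfiable

1. □((q → p) ∨ ¬p), u
2. (q → p) ∨ ¬p, u   [□-rule on 1 via uRu]
3. ¬p, u   [∨-rule on 2 (branches; this branch)]
Accessibility: uRu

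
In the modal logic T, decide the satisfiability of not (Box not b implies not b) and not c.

Unsatisfiable

1. not (Box not b implies not b) and not c, u
2. not (Box not b implies not b), u
3. not c, u
4. Box not b, u
5. b, u
6. not b, u
Accessibility: uRu
Branch closes: b and not b both at u.
Every branch closes; the branch above is one of them.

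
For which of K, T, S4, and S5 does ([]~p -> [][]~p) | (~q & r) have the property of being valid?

S4, S5

S4-tableau for the negation ~(([]~p -> [][]~p) | (~q & r)):
1. ~(([]~p -> [][]~p) | (~q & r)), u
2. ~([]~p -> [][]~p), u   [~|-rule on 1]
3. ~(~q & r), u   [~|-rule on 1]
4. []~p, u   [~->-rule on 2]
5. ~[][]~p, u   [~->-rule on 2]
6. ~p, u   [[]-rule on 4 via uRu]
7. ~r, u   [~&-rule on 3 (branches; this branch)]
8. ~[]~p, v   [~[]-rule on 5: fresh world v, uRv]
9. ~p, v   [[]-rule on 4 via uRv]
10. p, w   [~[]-rule on 8: fresh world w, vRw]
11. ~p, w   [[]-rule on 4 via uRw]
Accessibility: uRu, uRv, uRw, vRv, vRw, wRw
Branch closes: p and ~p both at w.
Every branch closes (one shown): valid in S4, hence also in S5 (every theorem of S4 is a theorem of S5).
T-tableau for the negation ~(([]~p -> [][]~p) | (~q & r)):
1. ~(([]~p -> [][]~p) | (~q & r)), u
2. ~([]~p -> [][]~p), u   [~|-rule on 1]
3. ~(~q & r), u   [~|-rule on 1]
4. []~p, u   [~->-rule on 2]
5. ~[][]~p, u   [~->-rule on 2]
6. ~p, u   [[]-rule on 4 via uRu]
7. ~r, u   [~&-rule on 3 (branches; this branch)]
8. ~[]~p, v   [~[]-rule on 5: fresh world v, uRv]
9. ~p, v   [[]-rule on 4 via uRv]
10. p, w   [~[]-rule on 8: fresh world w, vRw]
Accessibility: uRu, uRv, vRv, vRw, wRw
Complete open branch: countermodel on a T-frame, so not valid in T, nor in K (the same frame is also a K-frame).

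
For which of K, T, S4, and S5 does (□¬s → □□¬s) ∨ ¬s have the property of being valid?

T-tableau for the negation ¬((□¬s → □□¬s) ∨ ¬s):
1. ¬((□¬s → □□¬s) ∨ ¬s), u
2. ¬(□¬s → □□¬s), u
3. s, u
4. □¬s, u
5. ¬□□¬s, u
6. ¬s, u
Accessibility: uRu
Branch closes: s and ¬s both at u.
Every branch closes (one shown): valid in T, hence also in S4, S5 (every theorem of T is a theorem of S4 and S5).
K-tableau for the negation ¬((□¬s → □□¬s) ∨ ¬s):
1. ¬((□¬s → □□¬s) ∨ ¬s), u
2. ¬(□¬s → □□¬s), u
3. s, u
4. □¬s, u
5. ¬□□¬s, u
6. ¬□¬s, v
7. ¬s, v
8. s, w
Accessibility: uRv, vRw
Complete open branch: countermodel on a K-frame, so not valid in K.

T, S4, S5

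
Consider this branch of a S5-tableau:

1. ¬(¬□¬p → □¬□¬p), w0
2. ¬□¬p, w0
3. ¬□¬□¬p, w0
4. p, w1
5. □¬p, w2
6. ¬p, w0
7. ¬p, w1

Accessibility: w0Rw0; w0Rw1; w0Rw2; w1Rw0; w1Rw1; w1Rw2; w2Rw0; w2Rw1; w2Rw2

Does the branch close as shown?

Closed

Both p and ¬p appear at w1.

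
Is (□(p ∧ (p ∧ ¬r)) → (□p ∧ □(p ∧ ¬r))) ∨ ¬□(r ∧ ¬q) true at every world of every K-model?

Tableau for the negation ¬((□(p ∧ (p ∧ ¬r)) → (□p ∧ □(p ∧ ¬r))) ∨ ¬□(r ∧ ¬q)):
1. ¬((□(p ∧ (p ∧ ¬r)) → (□p ∧ □(p ∧ ¬r))) ∨ ¬□(r ∧ ¬q)), 0
2. ¬(□(p ∧ (p ∧ ¬r)) → (□p ∧ □(p ∧ ¬r))), 0
3. □(r ∧ ¬q), 0
4. □(p ∧ (p ∧ ¬r)), 0
5. ¬(□p ∧ □(p ∧ ¬r)), 0
6. ¬□(p ∧ ¬r), 0
7. ¬(p ∧ ¬r), 1
8. r ∧ ¬q, 1
9. r, 1
10. ¬q, 1
11. p ∧ (p ∧ ¬r), 1
12. p, 1
13. p ∧ ¬r, 1
14. ¬r, 1
Accessibility: 0R1
Branch closes: r and ¬r both at 1.
Every branch of the negation's tableau closes; the branch above is one of them.

Valid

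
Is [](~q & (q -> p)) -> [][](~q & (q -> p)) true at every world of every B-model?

Tableau for the negation ~([](~q & (q -> p)) -> [][](~q & (q -> p))):
1. ~([](~q & (q -> p)) -> [][](~q & (q -> p))), u
2. [](~q & (q -> p)), u
3. ~[][](~q & (q -> p)), u
4. ~q & (q -> p), u
5. ~q, u
6. q -> p, u
7. p, u
8. ~[](~q & (q -> p)), v
9. ~q & (q -> p), v
10. ~q, v
11. q -> p, v
12. p, v
13. ~(~q & (q -> p)), w
14. ~(q -> p), w
15. q, w
16. ~p, w
Accessibility: uRu, uRv, vRu, vRv, vRw, wRv, wRw
The negation has an open branch (countermodel exists).

Invalid (countermodel exists)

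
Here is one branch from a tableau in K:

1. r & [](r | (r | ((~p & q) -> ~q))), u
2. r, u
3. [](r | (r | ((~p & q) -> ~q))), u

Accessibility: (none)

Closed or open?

No world carries both an atom and its negation.

Open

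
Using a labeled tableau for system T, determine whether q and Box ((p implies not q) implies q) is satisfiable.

Yes, satisfiable

1. q and Box ((p implies not q) implies q), u
2. q, u
3. Box ((p implies not q) implies q), u
4. (p implies not q) implies q, u
Accessibility: uRu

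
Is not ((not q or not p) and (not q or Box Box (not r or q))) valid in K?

Tableau for the negation (not q or not p) and (not q or Box Box (not r or q)):
1. (not q or not p) and (not q or Box Box (not r or q)), w0
2. not q or not p, w0
3. not q or Box Box (not r or q), w0
4. not p, w0
5. Box Box (not r or q), w0
The negation has an open branch (countermodel exists).

Invalid (countermodel exists)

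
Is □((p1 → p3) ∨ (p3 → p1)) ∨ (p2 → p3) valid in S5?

Tableau for the negation ¬(□((p1 → p3) ∨ (p3 → p1)) ∨ (p2 → p3)):
1. ¬(□((p1 → p3) ∨ (p3 → p1)) ∨ (p2 → p3)), 0
2. ¬□((p1 → p3) ∨ (p3 → p1)), 0
3. ¬(p2 → p3), 0
4. p2, 0
5. ¬p3, 0
6. ¬((p1 → p3) ∨ (p3 → p1)), 1
7. ¬(p1 → p3), 1
8. ¬(p3 → p1), 1
9. p1, 1
10. ¬p3, 1
11. p3, 1
12. ¬p1, 1
Accessibility: 0R0, 0R1, 1R0, 1R1
Branch closes: p3 and ¬p3 both at 1.
Every branch of the negation's tableau closes; the branch above is one of them.

Valid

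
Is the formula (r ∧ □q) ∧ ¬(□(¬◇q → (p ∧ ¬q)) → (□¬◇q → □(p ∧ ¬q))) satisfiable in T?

No, unsatisfiable

1. (r ∧ □q) ∧ ¬(□(¬◇q → (p ∧ ¬q)) → (□¬◇q → □(p ∧ ¬q))), w0
2. r ∧ □q, w0
3. ¬(□(¬◇q → (p ∧ ¬q)) → (□¬◇q → □(p ∧ ¬q))), w0
4. r, w0
5. □q, w0
6. □(¬◇q → (p ∧ ¬q)), w0
7. ¬(□¬◇q → □(p ∧ ¬q)), w0
8. □¬◇q, w0
9. ¬□(p ∧ ¬q), w0
10. q, w0
11. ¬◇q → (p ∧ ¬q), w0
12. ¬◇q, w0
13. ¬q, w0
Accessibility: w0Rw0
Branch closes: q and ¬q both at w0.
Every branch closes; the branch above is one of them.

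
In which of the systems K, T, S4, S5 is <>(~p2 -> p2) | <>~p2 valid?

T, S4, S5

T-tableau for the negation ~(<>(~p2 -> p2) | <>~p2):
1. ~(<>(~p2 -> p2) | <>~p2), 0
2. ~<>(~p2 -> p2), 0   [~|-rule on 1]
3. ~<>~p2, 0   [~|-rule on 1]
4. ~(~p2 -> p2), 0   [~<>-rule on 2 via 0R0]
5. ~p2, 0   [~->-rule on 4]
6. p2, 0   [~<>-rule on 3 via 0R0]
Accessibility: 0R0
Branch closes: p2 and ~p2 both at 0.
Every branch closes (one shown): valid in T, hence also in S4, S5 (every theorem of T is a theorem of S4 and S5).
K-tableau for the negation ~(<>(~p2 -> p2) | <>~p2):
1. ~(<>(~p2 -> p2) | <>~p2), 0
2. ~<>(~p2 -> p2), 0   [~|-rule on 1]
3. ~<>~p2, 0   [~|-rule on 1]
Complete open branch: countermodel on a K-frame, so not valid in K.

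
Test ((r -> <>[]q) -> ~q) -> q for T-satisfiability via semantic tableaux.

Yes, satisfiable

1. ((r -> <>[]q) -> ~q) -> q, w0
2. q, w0
Accessibility: w0Rw0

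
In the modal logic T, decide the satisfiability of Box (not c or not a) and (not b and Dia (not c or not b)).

1. Box (not c or not a) and (not b and Dia (not c or not b)), 0
2. Box (not c or not a), 0
3. not b and Dia (not c or not b), 0
4. not b, 0
5. Dia (not c or not b), 0
6. not c or not a, 0
7. not a, 0
8. not c or not b, 1
9. not c or not a, 1
10. not b, 1
11. not a, 1
Accessibility: 0R0, 0R1, 1R1

Satisfiable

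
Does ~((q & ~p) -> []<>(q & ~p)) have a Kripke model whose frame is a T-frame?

1. ~((q & ~p) -> []<>(q & ~p)), 0
2. q & ~p, 0   [~->-rule on 1]
3. ~[]<>(q & ~p), 0   [~->-rule on 1]
4. q, 0   [&-rule on 2]
5. ~p, 0   [&-rule on 2]
6. ~<>(q & ~p), 1   [~[]-rule on 3: fresh world 1, 0R1]
7. ~(q & ~p), 1   [~<>-rule on 6 via 1R1]
8. p, 1   [~&-rule on 7 (branches; this branch)]
Accessibility: 0R0, 0R1, 1R1

Yes, satisfiable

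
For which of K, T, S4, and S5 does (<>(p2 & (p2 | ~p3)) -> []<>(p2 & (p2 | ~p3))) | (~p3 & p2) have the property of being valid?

S5

S4-tableau for the negation ~((<>(p2 & (p2 | ~p3)) -> []<>(p2 & (p2 | ~p3))) | (~p3 & p2)):
1. ~((<>(p2 & (p2 | ~p3)) -> []<>(p2 & (p2 | ~p3))) | (~p3 & p2)), 0
2. ~(<>(p2 & (p2 | ~p3)) -> []<>(p2 & (p2 | ~p3))), 0   [~|-rule on 1]
3. ~(~p3 & p2), 0   [~|-rule on 1]
4. <>(p2 & (p2 | ~p3)), 0   [~->-rule on 2]
5. ~[]<>(p2 & (p2 | ~p3)), 0   [~->-rule on 2]
6. ~p2, 0   [~&-rule on 3 (branches; this branch)]
7. p2 & (p2 | ~p3), 1   [<>-rule on 4: fresh world 1, 0R1]
8. p2, 1   [&-rule on 7]
9. p2 | ~p3, 1   [&-rule on 7]
10. ~p3, 1   [|-rule on 9 (branches; this branch)]
11. ~<>(p2 & (p2 | ~p3)), 2   [~[]-rule on 5: fresh world 2, 0R2]
12. ~(p2 & (p2 | ~p3)), 2   [~<>-rule on 11 via 2R2]
13. ~(p2 | ~p3), 2   [~&-rule on 12 (branches; this branch)]
14. ~p2, 2   [~|-rule on 13]
15. p3, 2   [~|-rule on 13]
Accessibility: 0R0, 0R1, 0R2, 1R1, 2R2
Complete open branch: countermodel on an S4-frame, so not valid in S4, nor in K, T (the same frame is also a K-frame and a T-frame).
S5-tableau for the negation ~((<>(p2 & (p2 | ~p3)) -> []<>(p2 & (p2 | ~p3))) | (~p3 & p2)):
1. ~((<>(p2 & (p2 | ~p3)) -> []<>(p2 & (p2 | ~p3))) | (~p3 & p2)), 0
2. ~(<>(p2 & (p2 | ~p3)) -> []<>(p2 & (p2 | ~p3))), 0   [~|-rule on 1]
3. ~(~p3 & p2), 0   [~|-rule on 1]
4. <>(p2 & (p2 | ~p3)), 0   [~->-rule on 2]
5. ~[]<>(p2 & (p2 | ~p3)), 0   [~->-rule on 2]
6. ~p2, 0   [~&-rule on 3 (branches; this branch)]
7. p2 & (p2 | ~p3), 1   [<>-rule on 4: fresh world 1, 0R1]
8. p2, 1   [&-rule on 7]
9. p2 | ~p3, 1   [&-rule on 7]
10. ~p3, 1   [|-rule on 9 (branches; this branch)]
11. ~<>(p2 & (p2 | ~p3)), 2   [~[]-rule on 5: fresh world 2, 0R2]
12. ~(p2 & (p2 | ~p3)), 0   [~<>-rule on 11 via 2R0]
13. ~(p2 & (p2 | ~p3)), 1   [~<>-rule on 11 via 2R1]
14. ~(p2 & (p2 | ~p3)), 2   [~<>-rule on 11 via 2R2]
15. ~(p2 | ~p3), 0   [~&-rule on 12 (branches; this branch)]
16. p3, 0   [~|-rule on 15]
17. ~(p2 | ~p3), 1   [~&-rule on 13 (branches; this branch)]
18. ~p2, 1   [~|-rule on 17]
19. p3, 1   [~|-rule on 17]
Accessibility: 0R0, 0R1, 0R2, 1R0, 1R1, 1R2, 2R0, 2R1, 2R2
Branch closes: p2 and ~p2 both at 1.
Every branch closes (one shown): valid in S5.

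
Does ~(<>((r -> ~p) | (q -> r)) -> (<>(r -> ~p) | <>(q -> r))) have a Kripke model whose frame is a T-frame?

No, unsatisfiable

1. ~(<>((r -> ~p) | (q -> r)) -> (<>(r -> ~p) | <>(q -> r))), 0
2. <>((r -> ~p) | (q -> r)), 0
3. ~(<>(r -> ~p) | <>(q -> r)), 0
4. ~<>(r -> ~p), 0
5. ~<>(q -> r), 0
6. ~(r -> ~p), 0
7. r, 0
8. p, 0
9. ~(q -> r), 0
10. q, 0
11. ~r, 0
Accessibility: 0R0
Branch closes: r and ~r both at 0.
All branches of the tableau close; one closing branch shown above.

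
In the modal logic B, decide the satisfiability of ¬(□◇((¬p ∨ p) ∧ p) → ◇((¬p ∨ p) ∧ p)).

Unsatisfiable (every branch closes)

1. ¬(□◇((¬p ∨ p) ∧ p) → ◇((¬p ∨ p) ∧ p)), w0
2. □◇((¬p ∨ p) ∧ p), w0
3. ¬◇((¬p ∨ p) ∧ p), w0
4. ◇((¬p ∨ p) ∧ p), w0
5. ¬((¬p ∨ p) ∧ p), w0
6. ¬p, w0
7. (¬p ∨ p) ∧ p, w1
8. ¬p ∨ p, w1
9. p, w1
10. ◇((¬p ∨ p) ∧ p), w1
11. ¬((¬p ∨ p) ∧ p), w1
12. ¬(¬p ∨ p), w1
13. ¬p, w1
Accessibility: w0Rw0, w0Rw1, w1Rw0, w1Rw1
Branch closes: p and ¬p both at w1.
Every branch closes; the branch above is one of them.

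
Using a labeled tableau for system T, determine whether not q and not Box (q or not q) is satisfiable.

No, unsatisfiable

1. not q and not Box (q or not q), 0
2. not q, 0
3. not Box (q or not q), 0
4. not (q or not q), 1
5. not q, 1
6. q, 1
Accessibility: 0R0, 0R1, 1R1
Branch closes: q and not q both at 1.
(One branch shown.) All branches close.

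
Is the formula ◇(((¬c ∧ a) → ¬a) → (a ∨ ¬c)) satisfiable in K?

Satisfiable (open branch found)

1. ◇(((¬c ∧ a) → ¬a) → (a ∨ ¬c)), w0
2. ((¬c ∧ a) → ¬a) → (a ∨ ¬c), w1
3. a ∨ ¬c, w1
4. ¬c, w1
Accessibility: w0Rw1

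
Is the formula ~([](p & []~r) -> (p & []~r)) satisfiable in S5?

Unsatisfiable (every branch closes)

1. ~([](p & []~r) -> (p & []~r)), 0
2. [](p & []~r), 0
3. ~(p & []~r), 0
4. p & []~r, 0
5. p, 0
6. []~r, 0
7. ~r, 0
8. ~[]~r, 0
9. r, 1
10. p & []~r, 1
11. p, 1
12. []~r, 1
13. ~r, 1
Accessibility: 0R0, 0R1, 1R0, 1R1
Branch closes: r and ~r both at 1.
(One branch shown.) All branches close.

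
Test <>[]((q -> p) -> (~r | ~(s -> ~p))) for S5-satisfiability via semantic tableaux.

1. <>[]((q -> p) -> (~r | ~(s -> ~p))), w0
2. []((q -> p) -> (~r | ~(s -> ~p))), w1
3. (q -> p) -> (~r | ~(s -> ~p)), w0
4. (q -> p) -> (~r | ~(s -> ~p)), w1
5. ~r | ~(s -> ~p), w0
6. ~r | ~(s -> ~p), w1
7. ~(s -> ~p), w0
8. s, w0
9. p, w0
10. ~(s -> ~p), w1
11. s, w1
12. p, w1
Accessibility: w0Rw0, w0Rw1, w1Rw0, w1Rw1

Satisfiable (open branch found)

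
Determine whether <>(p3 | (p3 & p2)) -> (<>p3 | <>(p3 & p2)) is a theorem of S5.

Valid

Tableau for the negation ~(<>(p3 | (p3 & p2)) -> (<>p3 | <>(p3 & p2))):
1. ~(<>(p3 | (p3 & p2)) -> (<>p3 | <>(p3 & p2))), w0
2. <>(p3 | (p3 & p2)), w0
3. ~(<>p3 | <>(p3 & p2)), w0
4. ~<>p3, w0
5. ~<>(p3 & p2), w0
6. ~p3, w0
7. ~(p3 & p2), w0
8. ~p2, w0
9. p3 | (p3 & p2), w1
10. ~p3, w1
11. ~(p3 & p2), w1
12. p3 & p2, w1
13. p3, w1
14. p2, w1
Accessibility: w0Rw0, w0Rw1, w1Rw0, w1Rw1
Branch closes: p3 and ~p3 both at w1.
Every branch of the negation's tableau closes; the branch above is one of them.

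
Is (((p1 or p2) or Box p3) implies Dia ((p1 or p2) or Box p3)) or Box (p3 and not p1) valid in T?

Valid

Tableau for the negation not ((((p1 or p2) or Box p3) implies Dia ((p1 or p2) or Box p3)) or Box (p3 and not p1)):
1. not ((((p1 or p2) or Box p3) implies Dia ((p1 or p2) or Box p3)) or Box (p3 and not p1)), 0
2. not (((p1 or p2) or Box p3) implies Dia ((p1 or p2) or Box p3)), 0   [neg-or-rule on 1]
3. not Box (p3 and not p1), 0   [neg-or-rule on 1]
4. (p1 or p2) or Box p3, 0   [neg-implies-rule on 2]
5. not Dia ((p1 or p2) or Box p3), 0   [neg-implies-rule on 2]
6. not ((p1 or p2) or Box p3), 0   [neg-Dia-rule on 5 via 0R0]
7. not (p1 or p2), 0   [neg-or-rule on 6]
8. not Box p3, 0   [neg-or-rule on 6]
9. not p1, 0   [neg-or-rule on 7]
10. not p2, 0   [neg-or-rule on 7]
11. Box p3, 0   [or-rule on 4 (branches; this branch)]
12. p3, 0   [Box-rule on 11 via 0R0]
13. not (p3 and not p1), 1   [neg-Box-rule on 3: fresh world 1, 0R1]
14. not ((p1 or p2) or Box p3), 1   [neg-Dia-rule on 5 via 0R1]
15. not (p1 or p2), 1   [neg-or-rule on 14]
16. not Box p3, 1   [neg-or-rule on 14]
17. not p1, 1   [neg-or-rule on 15]
18. not p2, 1   [neg-or-rule on 15]
19. p3, 1   [Box-rule on 11 via 0R1]
20. p1, 1   [neg-and-rule on 13 (branches; this branch)]
Accessibility: 0R0, 0R1, 1R1
Branch closes: p1 and not p1 both at 1.
All branches of the negation close; one closing branch shown above.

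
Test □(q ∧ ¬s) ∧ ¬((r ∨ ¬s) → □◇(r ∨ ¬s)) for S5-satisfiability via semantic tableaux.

1. □(q ∧ ¬s) ∧ ¬((r ∨ ¬s) → □◇(r ∨ ¬s)), u
2. □(q ∧ ¬s), u
3. ¬((r ∨ ¬s) → □◇(r ∨ ¬s)), u
4. r ∨ ¬s, u
5. ¬□◇(r ∨ ¬s), u
6. q ∧ ¬s, u
7. q, u
8. ¬s, u
9. ¬◇(r ∨ ¬s), v
10. q ∧ ¬s, v
11. q, v
12. ¬s, v
13. ¬(r ∨ ¬s), u
14. ¬r, u
15. s, u
Accessibility: uRu, uRv, vRu, vRv
Branch closes: s and ¬s both at u.
Every branch closes; the branch above is one of them.

Unsatisfiable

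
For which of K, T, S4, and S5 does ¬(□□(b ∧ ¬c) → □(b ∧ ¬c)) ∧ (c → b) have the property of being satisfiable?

K-tableau for the formula:
1. ¬(□□(b ∧ ¬c) → □(b ∧ ¬c)) ∧ (c → b), u
2. ¬(□□(b ∧ ¬c) → □(b ∧ ¬c)), u
3. c → b, u
4. □□(b ∧ ¬c), u
5. ¬□(b ∧ ¬c), u
6. b, u
7. ¬(b ∧ ¬c), v
8. □(b ∧ ¬c), v
9. c, v
Accessibility: uRv
Complete open branch: satisfiable in K.
T-tableau for the formula:
1. ¬(□□(b ∧ ¬c) → □(b ∧ ¬c)) ∧ (c → b), u
2. ¬(□□(b ∧ ¬c) → □(b ∧ ¬c)), u
3. c → b, u
4. □□(b ∧ ¬c), u
5. ¬□(b ∧ ¬c), u
6. □(b ∧ ¬c), u
7. b ∧ ¬c, u
8. b, u
9. ¬c, u
10. ¬(b ∧ ¬c), v
11. □(b ∧ ¬c), v
12. b ∧ ¬c, v
13. b, v
14. ¬c, v
15. c, v
Accessibility: uRu, uRv, vRv
Branch closes: c and ¬c both at v.
Every branch closes (one shown): unsatisfiable in T, hence also in S4, S5 (every S4/S5-frame is a T-frame).

K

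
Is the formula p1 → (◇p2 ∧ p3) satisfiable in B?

1. p1 → (◇p2 ∧ p3), u
2. ◇p2 ∧ p3, u   [→-rule on 1 (branches; this branch)]
3. ◇p2, u   [∧-rule on 2]
4. p3, u   [∧-rule on 2]
5. p2, v   [◇-rule on 3: fresh world v, uRv]
Accessibility: uRu, uRv, vRu, vRv

Yes, satisfiable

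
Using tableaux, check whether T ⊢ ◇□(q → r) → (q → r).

Tableau for the negation ¬(◇□(q → r) → (q → r)):
1. ¬(◇□(q → r) → (q → r)), w0
2. ◇□(q → r), w0
3. ¬(q → r), w0
4. q, w0
5. ¬r, w0
6. □(q → r), w1
7. q → r, w1
8. r, w1
Accessibility: w0Rw0, w0Rw1, w1Rw1
The negation has an open branch (countermodel exists).

No, not valid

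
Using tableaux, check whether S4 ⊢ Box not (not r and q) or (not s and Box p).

Tableau for the negation not (Box not (not r and q) or (not s and Box p)):
1. not (Box not (not r and q) or (not s and Box p)), w0
2. not Box not (not r and q), w0   [neg-or-rule on 1]
3. not (not s and Box p), w0   [neg-or-rule on 1]
4. not Box p, w0   [neg-and-rule on 3 (branches; this branch)]
5. not r and q, w1   [neg-Box-rule on 2: fresh world w1, w0Rw1]
6. not r, w1   [and-rule on 5]
7. q, w1   [and-rule on 5]
8. not p, w2   [neg-Box-rule on 4: fresh world w2, w0Rw2]
Accessibility: w0Rw0, w0Rw1, w0Rw2, w1Rw1, w2Rw2
The negation has an open branch (countermodel exists).

Invalid (countermodel exists)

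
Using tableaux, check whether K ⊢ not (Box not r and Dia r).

Tableau for the negation Box not r and Dia r:
1. Box not r and Dia r, u
2. Box not r, u
3. Dia r, u
4. r, v
5. not r, v
Accessibility: uRv
Branch closes: r and not r both at v.
All branches of the negation close; one closing branch shown above.

Yes, valid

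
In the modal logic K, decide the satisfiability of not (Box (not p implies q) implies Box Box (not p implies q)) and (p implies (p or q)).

1. not (Box (not p implies q) implies Box Box (not p implies q)) and (p implies (p or q)), 0
2. not (Box (not p implies q) implies Box Box (not p implies q)), 0
3. p implies (p or q), 0
4. Box (not p implies q), 0
5. not Box Box (not p implies q), 0
6. p or q, 0
7. q, 0
8. not Box (not p implies q), 1
9. not p implies q, 1
10. q, 1
11. not (not p implies q), 2
12. not p, 2
13. not q, 2
Accessibility: 0R1, 1R2

Yes, satisfiable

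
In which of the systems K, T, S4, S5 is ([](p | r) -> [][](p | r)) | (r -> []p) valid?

T-tableau for the negation ~(([](p | r) -> [][](p | r)) | (r -> []p)):
1. ~(([](p | r) -> [][](p | r)) | (r -> []p)), 0
2. ~([](p | r) -> [][](p | r)), 0
3. ~(r -> []p), 0
4. [](p | r), 0
5. ~[][](p | r), 0
6. r, 0
7. ~[]p, 0
8. p | r, 0
9. ~[](p | r), 1
10. p | r, 1
11. r, 1
12. ~p, 2
13. p | r, 2
14. r, 2
15. ~(p | r), 3
16. ~p, 3
17. ~r, 3
Accessibility: 0R0, 0R1, 0R2, 1R1, 1R3, 2R2, 3R3
Complete open branch: countermodel on a T-frame, so not valid in T, nor in K (the same frame is also a K-frame).
S4-tableau for the negation ~(([](p | r) -> [][](p | r)) | (r -> []p)):
1. ~(([](p | r) -> [][](p | r)) | (r -> []p)), 0
2. ~([](p | r) -> [][](p | r)), 0
3. ~(r -> []p), 0
4. [](p | r), 0
5. ~[][](p | r), 0
6. r, 0
7. ~[]p, 0
8. p | r, 0
9. ~[](p | r), 1
10. p | r, 1
11. r, 1
12. ~p, 2
13. p | r, 2
14. r, 2
15. ~(p | r), 3
16. ~p, 3
17. ~r, 3
18. p | r, 3
19. r, 3
Accessibility: 0R0, 0R1, 0R2, 0R3, 1R1, 1R3, 2R2, 3R3
Branch closes: r and ~r both at 3.
Every branch closes (one shown): valid in S4, hence also in S5 (every theorem of S4 is a theorem of S5).

S4, S5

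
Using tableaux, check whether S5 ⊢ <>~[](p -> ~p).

Tableau for the negation ~<>~[](p -> ~p):
1. ~<>~[](p -> ~p), w0
2. [](p -> ~p), w0   [~<>-rule on 1 via w0Rw0]
3. p -> ~p, w0   [[]-rule on 2 via w0Rw0]
4. ~p, w0   [->-rule on 3 (branches; this branch)]
Accessibility: w0Rw0
The negation has an open branch (countermodel exists).

Invalid (countermodel exists)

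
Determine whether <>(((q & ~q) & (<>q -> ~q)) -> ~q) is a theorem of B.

Valid

Tableau for the negation ~<>(((q & ~q) & (<>q -> ~q)) -> ~q):
1. ~<>(((q & ~q) & (<>q -> ~q)) -> ~q), w0
2. ~(((q & ~q) & (<>q -> ~q)) -> ~q), w0
3. (q & ~q) & (<>q -> ~q), w0
4. q, w0
5. q & ~q, w0
6. <>q -> ~q, w0
7. ~q, w0
Accessibility: w0Rw0
Branch closes: q and ~q both at w0.
All branches of the negation close; one closing branch shown above.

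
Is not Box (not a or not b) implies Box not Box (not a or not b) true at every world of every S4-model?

Tableau for the negation not (not Box (not a or not b) implies Box not Box (not a or not b)):
1. not (not Box (not a or not b) implies Box not Box (not a or not b)), u
2. not Box (not a or not b), u
3. not Box not Box (not a or not b), u
4. not (not a or not b), v
5. a, v
6. b, v
7. Box (not a or not b), w
8. not a or not b, w
9. not b, w
Accessibility: uRu, uRv, uRw, vRv, wRw
The negation has an open branch (countermodel exists).

Invalid (countermodel exists)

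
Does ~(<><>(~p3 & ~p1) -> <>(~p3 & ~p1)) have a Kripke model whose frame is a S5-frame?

Unsatisfiable

1. ~(<><>(~p3 & ~p1) -> <>(~p3 & ~p1)), u
2. <><>(~p3 & ~p1), u
3. ~<>(~p3 & ~p1), u
4. ~(~p3 & ~p1), u
5. p1, u
6. <>(~p3 & ~p1), v
7. ~(~p3 & ~p1), v
8. p1, v
9. ~p3 & ~p1, w
10. ~p3, w
11. ~p1, w
12. ~(~p3 & ~p1), w
13. p1, w
Accessibility: uRu, uRv, uRw, vRu, vRv, vRw, wRu, wRv, wRw
Branch closes: p1 and ~p1 both at w.
(One branch shown.) All branches close.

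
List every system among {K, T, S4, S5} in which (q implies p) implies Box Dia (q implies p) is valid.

S5-tableau for the negation not ((q implies p) implies Box Dia (q implies p)):
1. not ((q implies p) implies Box Dia (q implies p)), 0
2. q implies p, 0
3. not Box Dia (q implies p), 0
4. p, 0
5. not Dia (q implies p), 1
6. not (q implies p), 0
7. q, 0
8. not p, 0
Accessibility: 0R0, 0R1, 1R0, 1R1
Branch closes: p and not p both at 0.
Every branch closes (one shown): valid in S5.
S4-tableau for the negation not ((q implies p) implies Box Dia (q implies p)):
1. not ((q implies p) implies Box Dia (q implies p)), 0
2. q implies p, 0
3. not Box Dia (q implies p), 0
4. p, 0
5. not Dia (q implies p), 1
6. not (q implies p), 1
7. q, 1
8. not p, 1
Accessibility: 0R0, 0R1, 1R1
Complete open branch: countermodel on an S4-frame, so not valid in S4, nor in K, T (the same frame is also a K-frame and a T-frame).

S5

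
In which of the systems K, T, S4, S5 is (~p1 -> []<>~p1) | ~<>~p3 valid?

S5-tableau for the negation ~((~p1 -> []<>~p1) | ~<>~p3):
1. ~((~p1 -> []<>~p1) | ~<>~p3), w0
2. ~(~p1 -> []<>~p1), w0   [~|-rule on 1]
3. <>~p3, w0   [~|-rule on 1]
4. ~p1, w0   [~->-rule on 2]
5. ~[]<>~p1, w0   [~->-rule on 2]
6. ~p3, w1   [<>-rule on 3: fresh world w1, w0Rw1]
7. ~<>~p1, w2   [~[]-rule on 5: fresh world w2, w0Rw2]
8. p1, w0   [~<>-rule on 7 via w2Rw0]
Accessibility: w0Rw0, w0Rw1, w0Rw2, w1Rw0, w1Rw1, w1Rw2, w2Rw0, w2Rw1, w2Rw2
Branch closes: p1 and ~p1 both at w0.
Every branch closes (one shown): valid in S5.
S4-tableau for the negation ~((~p1 -> []<>~p1) | ~<>~p3):
1. ~((~p1 -> []<>~p1) | ~<>~p3), w0
2. ~(~p1 -> []<>~p1), w0   [~|-rule on 1]
3. <>~p3, w0   [~|-rule on 1]
4. ~p1, w0   [~->-rule on 2]
5. ~[]<>~p1, w0   [~->-rule on 2]
6. ~p3, w1   [<>-rule on 3: fresh world w1, w0Rw1]
7. ~<>~p1, w2   [~[]-rule on 5: fresh world w2, w0Rw2]
8. p1, w2   [~<>-rule on 7 via w2Rw2]
Accessibility: w0Rw0, w0Rw1, w0Rw2, w1Rw1, w2Rw2
Complete open branch: countermodel on an S4-frame, so not valid in S4, nor in K, T (the same frame is also a K-frame and a T-frame).

S5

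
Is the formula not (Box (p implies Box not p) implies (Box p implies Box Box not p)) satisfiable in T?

Unsatisfiable (every branch closes)

1. not (Box (p implies Box not p) implies (Box p implies Box Box not p)), w0
2. Box (p implies Box not p), w0   [neg-implies-rule on 1]
3. not (Box p implies Box Box not p), w0   [neg-implies-rule on 1]
4. Box p, w0   [neg-implies-rule on 3]
5. not Box Box not p, w0   [neg-implies-rule on 3]
6. p implies Box not p, w0   [Box-rule on 2 via w0Rw0]
7. p, w0   [Box-rule on 4 via w0Rw0]
8. Box not p, w0   [implies-rule on 6 (branches; this branch)]
9. not p, w0   [Box-rule on 8 via w0Rw0]
Accessibility: w0Rw0
Branch closes: p and not p both at w0.
All branches of the tableau close; one closing branch shown above.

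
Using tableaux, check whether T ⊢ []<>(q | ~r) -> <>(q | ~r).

Yes, valid

Tableau for the negation ~([]<>(q | ~r) -> <>(q | ~r)):
1. ~([]<>(q | ~r) -> <>(q | ~r)), u
2. []<>(q | ~r), u
3. ~<>(q | ~r), u
4. <>(q | ~r), u
5. ~(q | ~r), u
6. ~q, u
7. r, u
8. q | ~r, v
9. <>(q | ~r), v
10. ~(q | ~r), v
11. ~q, v
12. r, v
13. ~r, v
Accessibility: uRu, uRv, vRv
Branch closes: r and ~r both at v.
Every branch of the negation's tableau closes; the branch above is one of them.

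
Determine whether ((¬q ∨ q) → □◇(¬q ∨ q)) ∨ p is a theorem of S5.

Yes, valid

Tableau for the negation ¬(((¬q ∨ q) → □◇(¬q ∨ q)) ∨ p):
1. ¬(((¬q ∨ q) → □◇(¬q ∨ q)) ∨ p), w0
2. ¬((¬q ∨ q) → □◇(¬q ∨ q)), w0
3. ¬p, w0
4. ¬q ∨ q, w0
5. ¬□◇(¬q ∨ q), w0
6. q, w0
7. ¬◇(¬q ∨ q), w1
8. ¬(¬q ∨ q), w0
9. ¬q, w0
Accessibility: w0Rw0, w0Rw1, w1Rw0, w1Rw1
Branch closes: q and ¬q both at w0.
All branches of the negation close; one closing branch shown above.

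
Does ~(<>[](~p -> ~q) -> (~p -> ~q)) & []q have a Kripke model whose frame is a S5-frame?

1. ~(<>[](~p -> ~q) -> (~p -> ~q)) & []q, 0
2. ~(<>[](~p -> ~q) -> (~p -> ~q)), 0   [&-rule on 1]
3. []q, 0   [&-rule on 1]
4. <>[](~p -> ~q), 0   [~->-rule on 2]
5. ~(~p -> ~q), 0   [~->-rule on 2]
6. ~p, 0   [~->-rule on 5]
7. q, 0   [~->-rule on 5]
8. [](~p -> ~q), 1   [<>-rule on 4: fresh world 1, 0R1]
9. q, 1   [[]-rule on 3 via 0R1]
10. ~p -> ~q, 0   [[]-rule on 8 via 1R0]
11. ~p -> ~q, 1   [[]-rule on 8 via 1R1]
12. ~q, 0   [->-rule on 10 (branches; this branch)]
Accessibility: 0R0, 0R1, 1R0, 1R1
Branch closes: q and ~q both at 0.
(One branch shown.) All branches close.

Unsatisfiable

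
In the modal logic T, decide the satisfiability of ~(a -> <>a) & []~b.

1. ~(a -> <>a) & []~b, w0
2. ~(a -> <>a), w0   [&-rule on 1]
3. []~b, w0   [&-rule on 1]
4. a, w0   [~->-rule on 2]
5. ~<>a, w0   [~->-rule on 2]
6. ~b, w0   [[]-rule on 3 via w0Rw0]
7. ~a, w0   [~<>-rule on 5 via w0Rw0]
Accessibility: w0Rw0
Branch closes: a and ~a both at w0.
(One branch shown.) All branches close.

No, unsatisfiable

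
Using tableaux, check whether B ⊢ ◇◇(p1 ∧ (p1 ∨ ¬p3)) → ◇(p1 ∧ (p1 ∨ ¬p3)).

No, not valid

Tableau for the negation ¬(◇◇(p1 ∧ (p1 ∨ ¬p3)) → ◇(p1 ∧ (p1 ∨ ¬p3))):
1. ¬(◇◇(p1 ∧ (p1 ∨ ¬p3)) → ◇(p1 ∧ (p1 ∨ ¬p3))), u
2. ◇◇(p1 ∧ (p1 ∨ ¬p3)), u
3. ¬◇(p1 ∧ (p1 ∨ ¬p3)), u
4. ¬(p1 ∧ (p1 ∨ ¬p3)), u
5. ¬(p1 ∨ ¬p3), u
6. ¬p1, u
7. p3, u
8. ◇(p1 ∧ (p1 ∨ ¬p3)), v
9. ¬(p1 ∧ (p1 ∨ ¬p3)), v
10. ¬(p1 ∨ ¬p3), v
11. ¬p1, v
12. p3, v
13. p1 ∧ (p1 ∨ ¬p3), w
14. p1, w
15. p1 ∨ ¬p3, w
16. ¬p3, w
Accessibility: uRu, uRv, vRu, vRv, vRw, wRv, wRw
The negation has an open branch (countermodel exists).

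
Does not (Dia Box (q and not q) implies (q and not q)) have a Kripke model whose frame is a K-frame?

1. not (Dia Box (q and not q) implies (q and not q)), w0
2. Dia Box (q and not q), w0
3. not (q and not q), w0
4. q, w0
5. Box (q and not q), w1
Accessibility: w0Rw1

Satisfiable (open branch found)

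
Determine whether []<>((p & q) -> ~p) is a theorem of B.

Tableau for the negation ~[]<>((p & q) -> ~p):
1. ~[]<>((p & q) -> ~p), u
2. ~<>((p & q) -> ~p), v
3. ~((p & q) -> ~p), u
4. p & q, u
5. p, u
6. q, u
7. ~((p & q) -> ~p), v
8. p & q, v
9. p, v
10. q, v
Accessibility: uRu, uRv, vRu, vRv
The negation has an open branch (countermodel exists).

Invalid (countermodel exists)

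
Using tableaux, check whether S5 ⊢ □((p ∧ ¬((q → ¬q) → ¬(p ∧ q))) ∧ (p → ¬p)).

Tableau for the negation ¬□((p ∧ ¬((q → ¬q) → ¬(p ∧ q))) ∧ (p → ¬p)):
1. ¬□((p ∧ ¬((q → ¬q) → ¬(p ∧ q))) ∧ (p → ¬p)), w0
2. ¬((p ∧ ¬((q → ¬q) → ¬(p ∧ q))) ∧ (p → ¬p)), w1   [¬□-rule on 1: fresh world w1, w0Rw1]
3. ¬(p → ¬p), w1   [¬∧-rule on 2 (branches; this branch)]
4. p, w1   [¬→-rule on 3]
Accessibility: w0Rw0, w0Rw1, w1Rw0, w1Rw1
The negation has an open branch (countermodel exists).

No, not valid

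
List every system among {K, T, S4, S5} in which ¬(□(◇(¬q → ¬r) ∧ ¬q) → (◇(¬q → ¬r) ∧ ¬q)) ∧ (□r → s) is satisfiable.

T-tableau for the formula:
1. ¬(□(◇(¬q → ¬r) ∧ ¬q) → (◇(¬q → ¬r) ∧ ¬q)) ∧ (□r → s), 0
2. ¬(□(◇(¬q → ¬r) ∧ ¬q) → (◇(¬q → ¬r) ∧ ¬q)), 0   [∧-rule on 1]
3. □r → s, 0   [∧-rule on 1]
4. □(◇(¬q → ¬r) ∧ ¬q), 0   [¬→-rule on 2]
5. ¬(◇(¬q → ¬r) ∧ ¬q), 0   [¬→-rule on 2]
6. ◇(¬q → ¬r) ∧ ¬q, 0   [□-rule on 4 via 0R0]
7. ◇(¬q → ¬r), 0   [∧-rule on 6]
8. ¬q, 0   [∧-rule on 6]
9. s, 0   [→-rule on 3 (branches; this branch)]
10. ¬◇(¬q → ¬r), 0   [¬∧-rule on 5 (branches; this branch)]
11. ¬(¬q → ¬r), 0   [¬◇-rule on 10 via 0R0]
12. r, 0   [¬→-rule on 11]
13. ¬q → ¬r, 1   [◇-rule on 7: fresh world 1, 0R1]
14. ◇(¬q → ¬r) ∧ ¬q, 1   [□-rule on 4 via 0R1]
15. ◇(¬q → ¬r), 1   [∧-rule on 14]
16. ¬q, 1   [∧-rule on 14]
17. ¬(¬q → ¬r), 1   [¬◇-rule on 10 via 0R1]
18. r, 1   [¬→-rule on 17]
19. ¬r, 1   [→-rule on 13 (branches; this branch)]
Accessibility: 0R0, 0R1, 1R1
Branch closes: r and ¬r both at 1.
Every branch closes (one shown): unsatisfiable in T, hence also in S4, S5 (every S4/S5-frame is a T-frame).
K-tableau for the formula:
1. ¬(□(◇(¬q → ¬r) ∧ ¬q) → (◇(¬q → ¬r) ∧ ¬q)) ∧ (□r → s), 0
2. ¬(□(◇(¬q → ¬r) ∧ ¬q) → (◇(¬q → ¬r) ∧ ¬q)), 0   [∧-rule on 1]
3. □r → s, 0   [∧-rule on 1]
4. □(◇(¬q → ¬r) ∧ ¬q), 0   [¬→-rule on 2]
5. ¬(◇(¬q → ¬r) ∧ ¬q), 0   [¬→-rule on 2]
6. s, 0   [→-rule on 3 (branches; this branch)]
7. q, 0   [¬∧-rule on 5 (branches; this branch)]
Complete open branch: satisfiable in K.

K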